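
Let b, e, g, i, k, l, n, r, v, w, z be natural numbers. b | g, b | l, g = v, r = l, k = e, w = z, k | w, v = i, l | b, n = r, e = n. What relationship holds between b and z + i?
b | z + i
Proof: l | b and b | l, therefore l = b. k = e and e = n, so k = n. n = r, so k = r. k | w, so r | w. r = l, so l | w. Since w = z, l | z. l = b, so b | z. g = v and b | g, therefore b | v. v = i, so b | i. b | z, so b | z + i.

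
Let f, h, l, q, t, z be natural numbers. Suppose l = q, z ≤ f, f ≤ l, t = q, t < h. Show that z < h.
l = q and f ≤ l, hence f ≤ q. Since z ≤ f, z ≤ q. t = q and t < h, hence q < h. z ≤ q, so z < h.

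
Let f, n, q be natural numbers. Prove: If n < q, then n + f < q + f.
n < q. By adding to both sides, n + f < q + f.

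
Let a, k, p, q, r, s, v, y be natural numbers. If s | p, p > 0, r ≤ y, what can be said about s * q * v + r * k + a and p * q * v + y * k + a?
s * q * v + r * k + a ≤ p * q * v + y * k + a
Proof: From s | p and p > 0, s ≤ p. Then s * q ≤ p * q. Then s * q * v ≤ p * q * v. From r ≤ y, r * k ≤ y * k. Then r * k + a ≤ y * k + a. Since s * q * v ≤ p * q * v, s * q * v + r * k + a ≤ p * q * v + y * k + a.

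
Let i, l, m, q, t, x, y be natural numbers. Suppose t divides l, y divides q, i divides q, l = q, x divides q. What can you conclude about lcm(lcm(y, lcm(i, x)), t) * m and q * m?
lcm(lcm(y, lcm(i, x)), t) * m divides q * m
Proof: Because i divides q and x divides q, lcm(i, x) divides q. y divides q, so lcm(y, lcm(i, x)) divides q. Since l = q and t divides l, t divides q. lcm(y, lcm(i, x)) divides q, so lcm(lcm(y, lcm(i, x)), t) divides q. Then lcm(lcm(y, lcm(i, x)), t) * m divides q * m.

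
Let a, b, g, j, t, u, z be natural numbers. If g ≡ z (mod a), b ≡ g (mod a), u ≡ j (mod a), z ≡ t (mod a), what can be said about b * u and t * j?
b * u ≡ t * j (mod a)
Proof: Since b ≡ g (mod a) and g ≡ z (mod a), b ≡ z (mod a). z ≡ t (mod a), so b ≡ t (mod a). Combined with u ≡ j (mod a), by multiplying congruences, b * u ≡ t * j (mod a).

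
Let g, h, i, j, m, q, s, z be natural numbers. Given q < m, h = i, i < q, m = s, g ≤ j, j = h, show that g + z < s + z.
Since j = h and h = i, j = i. Since g ≤ j, g ≤ i. Because i < q and q < m, i < m. Since m = s, i < s. Since g ≤ i, g < s. Then g + z < s + z.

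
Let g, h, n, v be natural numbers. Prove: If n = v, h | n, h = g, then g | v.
n = v and h | n, therefore h | v. h = g, so g | v.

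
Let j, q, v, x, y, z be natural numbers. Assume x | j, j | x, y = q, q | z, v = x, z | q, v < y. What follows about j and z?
j < z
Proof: x | j and j | x, thus x = j. From v = x, v = j. q | z and z | q, so q = z. y = q, so y = z. Since v < y, v < z. v = j, so j < z.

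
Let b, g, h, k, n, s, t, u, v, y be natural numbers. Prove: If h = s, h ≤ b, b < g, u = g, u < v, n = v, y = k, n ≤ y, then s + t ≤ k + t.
Because h = s and h ≤ b, s ≤ b. b < g, so s < g. Since u = g and u < v, g < v. y = k and n ≤ y, so n ≤ k. Since n = v, v ≤ k. g < v, so g < k. s < g, so s < k. Then s + t < k + t. Then s + t ≤ k + t.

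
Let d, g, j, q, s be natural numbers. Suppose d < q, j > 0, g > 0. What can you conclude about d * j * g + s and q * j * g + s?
d * j * g + s < q * j * g + s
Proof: Since d < q and j > 0, d * j < q * j. Since g > 0, d * j * g < q * j * g. Then d * j * g + s < q * j * g + s.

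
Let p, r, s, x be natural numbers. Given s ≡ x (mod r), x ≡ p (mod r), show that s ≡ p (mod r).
s ≡ x (mod r) and x ≡ p (mod r). By transitivity, s ≡ p (mod r).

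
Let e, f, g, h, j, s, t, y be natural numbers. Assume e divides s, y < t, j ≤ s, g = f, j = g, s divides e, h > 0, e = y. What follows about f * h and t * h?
f * h < t * h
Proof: s divides e and e divides s, so s = e. e = y, so s = y. Since j = g and g = f, j = f. Since j ≤ s, f ≤ s. s = y, so f ≤ y. y < t, so f < t. Since h > 0, by multiplying by a positive, f * h < t * h.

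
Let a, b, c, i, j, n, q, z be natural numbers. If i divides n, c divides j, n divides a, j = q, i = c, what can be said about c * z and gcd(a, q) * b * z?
c * z divides gcd(a, q) * b * z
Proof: i = c and i divides n, thus c divides n. Since n divides a, c divides a. j = q and c divides j, thus c divides q. c divides a, so c divides gcd(a, q). Then c divides gcd(a, q) * b. Then c * z divides gcd(a, q) * b * z.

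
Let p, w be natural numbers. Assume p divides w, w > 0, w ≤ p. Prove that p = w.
p divides w and w > 0, so p ≤ w. Since w ≤ p, p = w.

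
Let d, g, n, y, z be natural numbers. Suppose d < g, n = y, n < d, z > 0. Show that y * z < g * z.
n = y and n < d, thus y < d. d < g, so y < g. Since z > 0, by multiplying by a positive, y * z < g * z.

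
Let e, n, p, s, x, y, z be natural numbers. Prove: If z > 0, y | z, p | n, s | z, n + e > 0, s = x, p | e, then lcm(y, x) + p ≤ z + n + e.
Since s = x and s | z, x | z. y | z, so lcm(y, x) | z. From z > 0, lcm(y, x) ≤ z. p | n and p | e, thus p | n + e. n + e > 0, so p ≤ n + e. Since lcm(y, x) ≤ z, lcm(y, x) + p ≤ z + n + e.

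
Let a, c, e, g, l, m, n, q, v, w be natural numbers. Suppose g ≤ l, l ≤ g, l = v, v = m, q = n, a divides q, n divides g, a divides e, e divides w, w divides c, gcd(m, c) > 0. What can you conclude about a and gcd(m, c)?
a ≤ gcd(m, c)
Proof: Since g ≤ l and l ≤ g, g = l. From l = v and v = m, l = m. g = l, so g = m. q = n and a divides q, therefore a divides n. Since n divides g, a divides g. g = m, so a divides m. a divides e and e divides w, hence a divides w. Since w divides c, a divides c. a divides m, so a divides gcd(m, c). Since gcd(m, c) > 0, a ≤ gcd(m, c).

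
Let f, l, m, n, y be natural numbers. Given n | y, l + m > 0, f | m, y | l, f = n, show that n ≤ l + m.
n | y and y | l, hence n | l. f = n and f | m, therefore n | m. n | l, so n | l + m. l + m > 0, so n ≤ l + m.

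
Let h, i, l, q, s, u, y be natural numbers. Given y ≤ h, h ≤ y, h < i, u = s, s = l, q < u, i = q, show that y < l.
From u = s and s = l, u = l. h ≤ y and y ≤ h, hence h = y. From i = q and h < i, h < q. Since h = y, y < q. q < u, so y < u. Because u = l, y < l.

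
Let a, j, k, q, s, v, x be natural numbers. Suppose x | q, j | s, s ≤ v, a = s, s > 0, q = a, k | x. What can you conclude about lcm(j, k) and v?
lcm(j, k) ≤ v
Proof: q = a and a = s, so q = s. k | x and x | q, so k | q. q = s, so k | s. j | s, so lcm(j, k) | s. Since s > 0, lcm(j, k) ≤ s. Since s ≤ v, lcm(j, k) ≤ v.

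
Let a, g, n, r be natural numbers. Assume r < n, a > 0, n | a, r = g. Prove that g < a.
Because n | a and a > 0, n ≤ a. r < n, so r < a. r = g, so g < a.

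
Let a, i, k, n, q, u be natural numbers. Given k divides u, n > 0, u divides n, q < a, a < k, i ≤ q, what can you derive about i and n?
i < n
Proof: i ≤ q and q < a, therefore i < a. k divides u and u divides n, so k divides n. Since n > 0, k ≤ n. a < k, so a < n. Since i < a, i < n.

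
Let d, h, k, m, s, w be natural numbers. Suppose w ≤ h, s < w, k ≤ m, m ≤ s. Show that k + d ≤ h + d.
k ≤ m and m ≤ s, so k ≤ s. s < w and w ≤ h, so s < h. Since k ≤ s, k < h. Then k + d < h + d. Then k + d ≤ h + d.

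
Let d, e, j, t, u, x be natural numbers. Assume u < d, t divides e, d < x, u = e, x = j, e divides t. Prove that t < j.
e divides t and t divides e, so e = t. u = e and u < d, so e < d. Since e = t, t < d. x = j and d < x, hence d < j. t < d, so t < j.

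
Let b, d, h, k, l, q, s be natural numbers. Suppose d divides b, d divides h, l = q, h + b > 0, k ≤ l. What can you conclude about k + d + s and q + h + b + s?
k + d + s ≤ q + h + b + s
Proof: l = q and k ≤ l, thus k ≤ q. From d divides h and d divides b, d divides h + b. From h + b > 0, d ≤ h + b. Then d + s ≤ h + b + s. k ≤ q, so k + d + s ≤ q + h + b + s.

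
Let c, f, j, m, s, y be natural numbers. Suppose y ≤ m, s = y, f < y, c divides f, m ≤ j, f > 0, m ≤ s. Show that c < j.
c divides f and f > 0, therefore c ≤ f. f < y, so c < y. s = y and m ≤ s, hence m ≤ y. y ≤ m, so m = y. Since m ≤ j, y ≤ j. c < y, so c < j.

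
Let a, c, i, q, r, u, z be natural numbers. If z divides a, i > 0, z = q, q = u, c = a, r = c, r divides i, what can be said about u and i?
u ≤ i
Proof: From z = q and q = u, z = u. r = c and c = a, so r = a. Since r divides i, a divides i. Since z divides a, z divides i. i > 0, so z ≤ i. z = u, so u ≤ i.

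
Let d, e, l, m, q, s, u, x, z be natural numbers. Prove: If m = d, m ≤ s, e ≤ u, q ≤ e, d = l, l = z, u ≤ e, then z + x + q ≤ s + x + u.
m = d and d = l, so m = l. Since l = z, m = z. m ≤ s, so z ≤ s. Then z + x ≤ s + x. e ≤ u and u ≤ e, therefore e = u. q ≤ e, so q ≤ u. Since z + x ≤ s + x, z + x + q ≤ s + x + u.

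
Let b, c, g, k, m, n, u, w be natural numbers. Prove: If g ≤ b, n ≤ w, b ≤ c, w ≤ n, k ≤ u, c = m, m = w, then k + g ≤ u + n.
c = m and m = w, hence c = w. Since w ≤ n and n ≤ w, w = n. Since c = w, c = n. g ≤ b and b ≤ c, thus g ≤ c. Because c = n, g ≤ n. k ≤ u, so k + g ≤ u + n.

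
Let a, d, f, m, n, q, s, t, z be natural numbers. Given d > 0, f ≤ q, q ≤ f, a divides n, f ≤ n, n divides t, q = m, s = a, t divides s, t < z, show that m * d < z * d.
f ≤ q and q ≤ f, therefore f = q. From q = m, f = m. Since s = a and t divides s, t divides a. Since a divides n, t divides n. n divides t, so n = t. f ≤ n, so f ≤ t. f = m, so m ≤ t. t < z, so m < z. Since d > 0, by multiplying by a positive, m * d < z * d.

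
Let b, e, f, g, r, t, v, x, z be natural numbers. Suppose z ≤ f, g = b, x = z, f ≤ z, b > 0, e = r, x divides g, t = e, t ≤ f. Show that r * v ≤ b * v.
t = e and e = r, therefore t = r. z ≤ f and f ≤ z, thus z = f. x = z, so x = f. g = b and x divides g, thus x divides b. x = f, so f divides b. b > 0, so f ≤ b. Since t ≤ f, t ≤ b. Since t = r, r ≤ b. By multiplying by a non-negative, r * v ≤ b * v.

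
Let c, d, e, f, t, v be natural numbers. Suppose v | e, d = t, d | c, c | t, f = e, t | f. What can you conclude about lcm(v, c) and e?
lcm(v, c) | e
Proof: d = t and d | c, hence t | c. Since c | t, t = c. From f = e and t | f, t | e. t = c, so c | e. v | e, so lcm(v, c) | e.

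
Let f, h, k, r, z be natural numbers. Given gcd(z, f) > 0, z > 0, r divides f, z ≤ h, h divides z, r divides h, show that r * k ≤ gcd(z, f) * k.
h divides z and z > 0, therefore h ≤ z. z ≤ h, so h = z. Since r divides h, r divides z. Since r divides f, r divides gcd(z, f). Since gcd(z, f) > 0, r ≤ gcd(z, f). By multiplying by a non-negative, r * k ≤ gcd(z, f) * k.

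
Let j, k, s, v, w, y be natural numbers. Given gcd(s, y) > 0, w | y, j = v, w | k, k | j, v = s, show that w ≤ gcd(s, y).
j = v and v = s, hence j = s. w | k and k | j, thus w | j. Since j = s, w | s. Since w | y, w | gcd(s, y). gcd(s, y) > 0, so w ≤ gcd(s, y).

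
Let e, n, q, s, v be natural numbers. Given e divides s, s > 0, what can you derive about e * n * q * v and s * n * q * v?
e * n * q * v ≤ s * n * q * v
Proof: e divides s and s > 0, thus e ≤ s. By multiplying by a non-negative, e * n ≤ s * n. By multiplying by a non-negative, e * n * q ≤ s * n * q. By multiplying by a non-negative, e * n * q * v ≤ s * n * q * v.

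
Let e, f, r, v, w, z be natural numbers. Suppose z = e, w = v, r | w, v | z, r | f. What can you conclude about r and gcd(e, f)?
r | gcd(e, f)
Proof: w = v and r | w, hence r | v. v | z, so r | z. Since z = e, r | e. r | f, so r | gcd(e, f).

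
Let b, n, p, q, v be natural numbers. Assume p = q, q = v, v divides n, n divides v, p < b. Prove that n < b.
From p = q and q = v, p = v. v divides n and n divides v, hence v = n. Since p = v, p = n. p < b, so n < b.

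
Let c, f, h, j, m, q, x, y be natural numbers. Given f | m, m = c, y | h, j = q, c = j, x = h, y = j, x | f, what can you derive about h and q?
h = q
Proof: From x = h and x | f, h | f. Since m = c and f | m, f | c. h | f, so h | c. Since c = j, h | j. Since y = j and y | h, j | h. Since h | j, h = j. Since j = q, h = q.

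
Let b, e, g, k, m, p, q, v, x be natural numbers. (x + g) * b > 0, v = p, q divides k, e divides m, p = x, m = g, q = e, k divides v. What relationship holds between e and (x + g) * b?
e ≤ (x + g) * b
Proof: v = p and p = x, thus v = x. q divides k and k divides v, thus q divides v. Because q = e, e divides v. v = x, so e divides x. From m = g and e divides m, e divides g. Since e divides x, e divides x + g. Then e divides (x + g) * b. (x + g) * b > 0, so e ≤ (x + g) * b.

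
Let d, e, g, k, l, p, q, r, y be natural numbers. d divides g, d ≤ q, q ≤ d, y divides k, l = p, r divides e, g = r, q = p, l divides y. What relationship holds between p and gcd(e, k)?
p divides gcd(e, k)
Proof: Because d ≤ q and q ≤ d, d = q. Since q = p, d = p. g = r and d divides g, hence d divides r. Since r divides e, d divides e. Since d = p, p divides e. From l divides y and y divides k, l divides k. Since l = p, p divides k. From p divides e, p divides gcd(e, k).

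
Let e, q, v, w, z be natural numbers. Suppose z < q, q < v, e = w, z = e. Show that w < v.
Since z = e and z < q, e < q. Since e = w, w < q. Since q < v, w < v.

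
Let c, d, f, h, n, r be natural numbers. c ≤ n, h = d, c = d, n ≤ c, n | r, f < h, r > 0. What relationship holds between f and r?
f < r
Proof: h = d and f < h, hence f < d. n ≤ c and c ≤ n, hence n = c. Since c = d, n = d. Since n | r, d | r. Since r > 0, d ≤ r. From f < d, f < r.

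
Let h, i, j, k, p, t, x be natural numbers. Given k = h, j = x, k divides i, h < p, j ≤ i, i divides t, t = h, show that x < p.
t = h and i divides t, hence i divides h. Since k = h and k divides i, h divides i. i divides h, so i = h. From j ≤ i, j ≤ h. Since j = x, x ≤ h. From h < p, x < p.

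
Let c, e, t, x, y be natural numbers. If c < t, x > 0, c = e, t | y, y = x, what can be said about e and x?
e < x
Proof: y = x and t | y, so t | x. Since x > 0, t ≤ x. Since c < t, c < x. Since c = e, e < x.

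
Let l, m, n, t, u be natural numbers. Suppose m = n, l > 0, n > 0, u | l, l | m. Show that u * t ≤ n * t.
u | l and l > 0, hence u ≤ l. m = n and l | m, therefore l | n. Because n > 0, l ≤ n. Since u ≤ l, u ≤ n. Then u * t ≤ n * t.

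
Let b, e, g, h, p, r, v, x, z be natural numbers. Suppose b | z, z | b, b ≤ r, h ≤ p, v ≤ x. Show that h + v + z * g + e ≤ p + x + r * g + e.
b | z and z | b, hence b = z. Since b ≤ r, z ≤ r. Then z * g ≤ r * g. Since v ≤ x, v + z * g ≤ x + r * g. Then v + z * g + e ≤ x + r * g + e. Since h ≤ p, h + v + z * g + e ≤ p + x + r * g + e.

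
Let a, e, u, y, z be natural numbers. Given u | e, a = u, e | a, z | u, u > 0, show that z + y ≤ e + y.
Since a = u and e | a, e | u. u | e, so u = e. z | u and u > 0, thus z ≤ u. Since u = e, z ≤ e. Then z + y ≤ e + y.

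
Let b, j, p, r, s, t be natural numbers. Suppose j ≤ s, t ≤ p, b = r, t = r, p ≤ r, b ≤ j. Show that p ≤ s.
Since t = r and t ≤ p, r ≤ p. p ≤ r, so r = p. b = r, so b = p. Because b ≤ j and j ≤ s, b ≤ s. b = p, so p ≤ s.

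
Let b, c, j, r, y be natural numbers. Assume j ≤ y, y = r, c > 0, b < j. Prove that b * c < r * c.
Because b < j and j ≤ y, b < y. y = r, so b < r. Combining with c > 0, by multiplying by a positive, b * c < r * c.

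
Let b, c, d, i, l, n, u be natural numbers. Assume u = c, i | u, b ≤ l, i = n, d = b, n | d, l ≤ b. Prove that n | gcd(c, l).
i = n and i | u, thus n | u. From u = c, n | c. b ≤ l and l ≤ b, hence b = l. d = b and n | d, so n | b. b = l, so n | l. Because n | c, n | gcd(c, l).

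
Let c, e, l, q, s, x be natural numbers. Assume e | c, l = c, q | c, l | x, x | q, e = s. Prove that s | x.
Since l = c and l | x, c | x. x | q and q | c, so x | c. c | x, so c = x. e = s and e | c, so s | c. From c = x, s | x.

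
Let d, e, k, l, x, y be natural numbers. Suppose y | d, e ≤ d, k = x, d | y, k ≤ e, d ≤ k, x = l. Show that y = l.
Because y | d and d | y, y = d. k ≤ e and e ≤ d, thus k ≤ d. d ≤ k, so d = k. Since y = d, y = k. Because k = x, y = x. Since x = l, y = l.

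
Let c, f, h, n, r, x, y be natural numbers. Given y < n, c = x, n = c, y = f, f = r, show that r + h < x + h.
Because y = f and f = r, y = r. Because y < n, r < n. n = c, so r < c. Since c = x, r < x. Then r + h < x + h.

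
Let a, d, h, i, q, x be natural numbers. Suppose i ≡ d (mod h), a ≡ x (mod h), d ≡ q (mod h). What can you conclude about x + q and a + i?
x + q ≡ a + i (mod h)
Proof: From i ≡ d (mod h) and d ≡ q (mod h), i ≡ q (mod h). Combining with a ≡ x (mod h), by adding congruences, a + i ≡ x + q (mod h). Then x + q ≡ a + i (mod h).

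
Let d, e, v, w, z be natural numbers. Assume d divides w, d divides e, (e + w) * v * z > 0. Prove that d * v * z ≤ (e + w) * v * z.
From d divides e and d divides w, d divides e + w. Then d * v divides (e + w) * v. Then d * v * z divides (e + w) * v * z. Since (e + w) * v * z > 0, d * v * z ≤ (e + w) * v * z.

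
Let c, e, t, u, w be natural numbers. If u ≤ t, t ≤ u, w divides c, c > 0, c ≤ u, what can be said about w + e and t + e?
w + e ≤ t + e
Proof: Because u ≤ t and t ≤ u, u = t. w divides c and c > 0, therefore w ≤ c. c ≤ u, so w ≤ u. Since u = t, w ≤ t. Then w + e ≤ t + e.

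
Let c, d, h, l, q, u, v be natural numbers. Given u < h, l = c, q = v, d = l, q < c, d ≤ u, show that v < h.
q = v and q < c, hence v < c. d = l and l = c, therefore d = c. d ≤ u, so c ≤ u. Since v < c, v < u. u < h, so v < h.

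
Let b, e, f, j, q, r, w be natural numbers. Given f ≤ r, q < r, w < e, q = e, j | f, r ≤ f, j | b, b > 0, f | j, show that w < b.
From q = e and q < r, e < r. Since w < e, w < r. j | f and f | j, hence j = f. From f ≤ r and r ≤ f, f = r. j = f, so j = r. Since j | b, r | b. Since b > 0, r ≤ b. Since w < r, w < b.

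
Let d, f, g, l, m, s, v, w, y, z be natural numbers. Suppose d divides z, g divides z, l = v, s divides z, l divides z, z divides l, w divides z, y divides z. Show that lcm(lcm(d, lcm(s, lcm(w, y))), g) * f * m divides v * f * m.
z divides l and l divides z, therefore z = l. Because l = v, z = v. From w divides z and y divides z, lcm(w, y) divides z. s divides z, so lcm(s, lcm(w, y)) divides z. Because d divides z, lcm(d, lcm(s, lcm(w, y))) divides z. g divides z, so lcm(lcm(d, lcm(s, lcm(w, y))), g) divides z. Since z = v, lcm(lcm(d, lcm(s, lcm(w, y))), g) divides v. Then lcm(lcm(d, lcm(s, lcm(w, y))), g) * f divides v * f. Then lcm(lcm(d, lcm(s, lcm(w, y))), g) * f * m divides v * f * m.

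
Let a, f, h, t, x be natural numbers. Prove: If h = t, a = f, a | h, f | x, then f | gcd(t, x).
Because a = f and a | h, f | h. Since h = t, f | t. f | x, so f | gcd(t, x).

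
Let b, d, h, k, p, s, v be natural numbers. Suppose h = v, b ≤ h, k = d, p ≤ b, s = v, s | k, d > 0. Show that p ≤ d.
From p ≤ b and b ≤ h, p ≤ h. Since h = v, p ≤ v. s = v and s | k, thus v | k. From k = d, v | d. From d > 0, v ≤ d. Since p ≤ v, p ≤ d.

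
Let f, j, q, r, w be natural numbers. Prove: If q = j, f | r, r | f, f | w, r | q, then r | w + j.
f | r and r | f, therefore f = r. Since f | w, r | w. q = j and r | q, therefore r | j. Since r | w, r | w + j.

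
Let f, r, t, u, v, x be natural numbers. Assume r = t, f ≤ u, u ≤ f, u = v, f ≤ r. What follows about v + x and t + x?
v + x ≤ t + x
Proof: From f ≤ u and u ≤ f, f = u. u = v, so f = v. f ≤ r, so v ≤ r. From r = t, v ≤ t. Then v + x ≤ t + x.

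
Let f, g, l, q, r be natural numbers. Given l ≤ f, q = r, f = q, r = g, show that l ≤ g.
q = r and r = g, therefore q = g. f = q and l ≤ f, so l ≤ q. q = g, so l ≤ g.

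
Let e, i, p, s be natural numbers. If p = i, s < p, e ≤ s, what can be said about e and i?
e < i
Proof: p = i and s < p, so s < i. e ≤ s, so e < i.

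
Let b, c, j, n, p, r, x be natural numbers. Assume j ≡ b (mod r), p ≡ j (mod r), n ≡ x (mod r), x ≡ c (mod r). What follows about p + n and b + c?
p + n ≡ b + c (mod r)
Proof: From p ≡ j (mod r) and j ≡ b (mod r), p ≡ b (mod r). n ≡ x (mod r) and x ≡ c (mod r), hence n ≡ c (mod r). From p ≡ b (mod r), p + n ≡ b + c (mod r).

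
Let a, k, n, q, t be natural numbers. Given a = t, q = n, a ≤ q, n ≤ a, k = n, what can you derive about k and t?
k = t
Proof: q = n and a ≤ q, therefore a ≤ n. Since n ≤ a, n = a. Since k = n, k = a. a = t, so k = t.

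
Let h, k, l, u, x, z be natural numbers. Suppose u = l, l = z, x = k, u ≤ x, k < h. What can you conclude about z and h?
z < h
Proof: Since u = l and l = z, u = z. Because x = k and u ≤ x, u ≤ k. k < h, so u < h. Since u = z, z < h.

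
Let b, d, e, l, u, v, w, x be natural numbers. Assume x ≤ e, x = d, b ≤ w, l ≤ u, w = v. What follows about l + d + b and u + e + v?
l + d + b ≤ u + e + v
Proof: x = d and x ≤ e, thus d ≤ e. Since l ≤ u, l + d ≤ u + e. From w = v and b ≤ w, b ≤ v. Because l + d ≤ u + e, l + d + b ≤ u + e + v.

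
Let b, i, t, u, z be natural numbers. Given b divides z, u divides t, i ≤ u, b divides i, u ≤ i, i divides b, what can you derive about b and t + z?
b divides t + z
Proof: i divides b and b divides i, thus i = b. u ≤ i and i ≤ u, thus u = i. Since u divides t, i divides t. Because i = b, b divides t. From b divides z, b divides t + z.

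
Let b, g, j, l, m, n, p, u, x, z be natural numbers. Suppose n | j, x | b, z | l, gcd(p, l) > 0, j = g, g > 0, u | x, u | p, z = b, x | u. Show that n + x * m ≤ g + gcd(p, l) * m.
j = g and n | j, thus n | g. g > 0, so n ≤ g. Since u | x and x | u, u = x. u | p, so x | p. z = b and z | l, thus b | l. Since x | b, x | l. x | p, so x | gcd(p, l). gcd(p, l) > 0, so x ≤ gcd(p, l). Then x * m ≤ gcd(p, l) * m. Since n ≤ g, n + x * m ≤ g + gcd(p, l) * m.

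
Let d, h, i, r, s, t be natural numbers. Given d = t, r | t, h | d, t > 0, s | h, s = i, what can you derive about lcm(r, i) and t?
lcm(r, i) ≤ t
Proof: d = t and h | d, so h | t. s | h, so s | t. Since s = i, i | t. Since r | t, lcm(r, i) | t. Since t > 0, lcm(r, i) ≤ t.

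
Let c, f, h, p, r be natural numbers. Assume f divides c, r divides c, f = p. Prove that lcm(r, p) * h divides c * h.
f = p and f divides c, so p divides c. Since r divides c, lcm(r, p) divides c. Then lcm(r, p) * h divides c * h.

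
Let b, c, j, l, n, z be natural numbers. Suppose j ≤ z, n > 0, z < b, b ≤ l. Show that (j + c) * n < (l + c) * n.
z < b and b ≤ l, so z < l. Since j ≤ z, j < l. Then j + c < l + c. Since n > 0, by multiplying by a positive, (j + c) * n < (l + c) * n.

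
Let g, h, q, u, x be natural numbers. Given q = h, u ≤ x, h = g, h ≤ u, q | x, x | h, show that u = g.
q = h and q | x, thus h | x. x | h, so x = h. u ≤ x, so u ≤ h. Since h ≤ u, u = h. h = g, so u = g.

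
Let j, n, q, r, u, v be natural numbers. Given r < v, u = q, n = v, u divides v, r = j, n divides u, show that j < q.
n = v and n divides u, hence v divides u. Since u divides v, v = u. Since u = q, v = q. r = j and r < v, so j < v. Since v = q, j < q.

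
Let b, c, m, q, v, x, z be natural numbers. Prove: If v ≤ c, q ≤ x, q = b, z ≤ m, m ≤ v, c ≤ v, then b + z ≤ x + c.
Since q = b and q ≤ x, b ≤ x. Since v ≤ c and c ≤ v, v = c. z ≤ m and m ≤ v, thus z ≤ v. v = c, so z ≤ c. Since b ≤ x, b + z ≤ x + c.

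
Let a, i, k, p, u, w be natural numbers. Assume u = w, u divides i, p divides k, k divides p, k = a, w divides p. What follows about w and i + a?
w divides i + a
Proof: u = w and u divides i, therefore w divides i. p divides k and k divides p, so p = k. k = a, so p = a. w divides p, so w divides a. w divides i, so w divides i + a.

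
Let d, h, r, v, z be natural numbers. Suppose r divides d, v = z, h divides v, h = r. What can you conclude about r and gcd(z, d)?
r divides gcd(z, d)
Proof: h = r and h divides v, therefore r divides v. Since v = z, r divides z. Because r divides d, r divides gcd(z, d).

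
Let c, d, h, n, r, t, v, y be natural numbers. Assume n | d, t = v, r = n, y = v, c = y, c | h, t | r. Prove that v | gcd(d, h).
Since r = n and t | r, t | n. n | d, so t | d. Because t = v, v | d. From c = y and y = v, c = v. Since c | h, v | h. v | d, so v | gcd(d, h).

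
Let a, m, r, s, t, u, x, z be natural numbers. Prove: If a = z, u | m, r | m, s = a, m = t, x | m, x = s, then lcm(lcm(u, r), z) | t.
u | m and r | m, hence lcm(u, r) | m. From x = s and s = a, x = a. Since x | m, a | m. Since a = z, z | m. Since lcm(u, r) | m, lcm(lcm(u, r), z) | m. Since m = t, lcm(lcm(u, r), z) | t.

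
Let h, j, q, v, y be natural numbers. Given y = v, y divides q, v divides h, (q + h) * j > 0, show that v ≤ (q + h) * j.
y = v and y divides q, thus v divides q. v divides h, so v divides q + h. Then v divides (q + h) * j. Since (q + h) * j > 0, v ≤ (q + h) * j.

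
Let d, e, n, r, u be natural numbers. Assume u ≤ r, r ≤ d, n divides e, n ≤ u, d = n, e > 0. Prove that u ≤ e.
u ≤ r and r ≤ d, therefore u ≤ d. d = n, so u ≤ n. n ≤ u, so n = u. n divides e and e > 0, therefore n ≤ e. n = u, so u ≤ e.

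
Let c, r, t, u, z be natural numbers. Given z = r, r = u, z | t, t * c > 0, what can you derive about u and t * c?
u ≤ t * c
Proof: z = r and r = u, therefore z = u. Since z | t, u | t. Then u | t * c. t * c > 0, so u ≤ t * c.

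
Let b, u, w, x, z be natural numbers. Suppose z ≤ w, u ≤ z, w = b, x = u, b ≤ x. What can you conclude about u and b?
u = b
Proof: Since u ≤ z and z ≤ w, u ≤ w. w = b, so u ≤ b. x = u and b ≤ x, hence b ≤ u. Since u ≤ b, u = b.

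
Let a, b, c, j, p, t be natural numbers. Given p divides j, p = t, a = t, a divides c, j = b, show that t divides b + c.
j = b and p divides j, therefore p divides b. Because p = t, t divides b. a = t and a divides c, so t divides c. t divides b, so t divides b + c.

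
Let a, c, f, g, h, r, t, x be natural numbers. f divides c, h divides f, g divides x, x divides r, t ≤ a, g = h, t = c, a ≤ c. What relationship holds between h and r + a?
h divides r + a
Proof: g = h and g divides x, therefore h divides x. From x divides r, h divides r. t = c and t ≤ a, hence c ≤ a. Because a ≤ c, c = a. Since f divides c, f divides a. Since h divides f, h divides a. Because h divides r, h divides r + a.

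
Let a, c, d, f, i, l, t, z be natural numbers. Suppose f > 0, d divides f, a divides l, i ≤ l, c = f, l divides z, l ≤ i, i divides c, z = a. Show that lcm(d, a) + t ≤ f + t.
z = a and l divides z, hence l divides a. Because a divides l, l = a. i ≤ l and l ≤ i, hence i = l. Because c = f and i divides c, i divides f. Since i = l, l divides f. Since l = a, a divides f. Since d divides f, lcm(d, a) divides f. f > 0, so lcm(d, a) ≤ f. Then lcm(d, a) + t ≤ f + t.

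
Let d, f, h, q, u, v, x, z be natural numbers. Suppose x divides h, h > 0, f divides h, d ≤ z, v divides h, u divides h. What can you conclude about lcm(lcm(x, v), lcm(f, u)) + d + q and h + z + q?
lcm(lcm(x, v), lcm(f, u)) + d + q ≤ h + z + q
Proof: x divides h and v divides h, hence lcm(x, v) divides h. Because f divides h and u divides h, lcm(f, u) divides h. Because lcm(x, v) divides h, lcm(lcm(x, v), lcm(f, u)) divides h. From h > 0, lcm(lcm(x, v), lcm(f, u)) ≤ h. Since d ≤ z, lcm(lcm(x, v), lcm(f, u)) + d ≤ h + z. Then lcm(lcm(x, v), lcm(f, u)) + d + q ≤ h + z + q.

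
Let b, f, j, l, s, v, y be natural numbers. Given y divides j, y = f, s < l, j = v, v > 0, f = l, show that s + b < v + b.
Since y = f and f = l, y = l. j = v and y divides j, so y divides v. y = l, so l divides v. v > 0, so l ≤ v. Since s < l, s < v. Then s + b < v + b.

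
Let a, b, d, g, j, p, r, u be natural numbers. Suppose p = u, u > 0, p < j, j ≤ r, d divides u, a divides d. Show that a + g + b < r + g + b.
From a divides d and d divides u, a divides u. Since u > 0, a ≤ u. From p < j and j ≤ r, p < r. From p = u, u < r. a ≤ u, so a < r. Then a + g < r + g. Then a + g + b < r + g + b.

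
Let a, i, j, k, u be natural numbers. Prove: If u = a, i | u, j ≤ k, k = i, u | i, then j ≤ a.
Because i | u and u | i, i = u. Since u = a, i = a. k = i and j ≤ k, thus j ≤ i. i = a, so j ≤ a.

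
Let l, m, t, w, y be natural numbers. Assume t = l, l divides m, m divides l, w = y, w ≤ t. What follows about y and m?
y ≤ m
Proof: l divides m and m divides l, thus l = m. Since t = l, t = m. w = y and w ≤ t, hence y ≤ t. Since t = m, y ≤ m.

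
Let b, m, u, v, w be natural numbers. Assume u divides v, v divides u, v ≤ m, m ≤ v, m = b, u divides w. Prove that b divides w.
u divides v and v divides u, therefore u = v. Since v ≤ m and m ≤ v, v = m. Since u = v, u = m. m = b, so u = b. From u divides w, b divides w.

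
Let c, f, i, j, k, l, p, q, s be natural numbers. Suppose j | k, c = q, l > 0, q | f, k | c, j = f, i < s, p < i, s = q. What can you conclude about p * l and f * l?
p * l < f * l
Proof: j = f and j | k, thus f | k. Since k | c, f | c. Since c = q, f | q. Since q | f, q = f. Because s = q and i < s, i < q. Since p < i, p < q. q = f, so p < f. Because l > 0, p * l < f * l.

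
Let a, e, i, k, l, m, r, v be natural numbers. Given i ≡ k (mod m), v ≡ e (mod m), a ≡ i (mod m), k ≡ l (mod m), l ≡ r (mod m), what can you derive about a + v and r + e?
a + v ≡ r + e (mod m)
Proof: Because a ≡ i (mod m) and i ≡ k (mod m), a ≡ k (mod m). k ≡ l (mod m), so a ≡ l (mod m). l ≡ r (mod m), so a ≡ r (mod m). Combining with v ≡ e (mod m), by adding congruences, a + v ≡ r + e (mod m).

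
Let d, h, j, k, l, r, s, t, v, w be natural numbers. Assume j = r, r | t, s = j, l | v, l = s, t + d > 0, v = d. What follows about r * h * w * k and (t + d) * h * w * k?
r * h * w * k ≤ (t + d) * h * w * k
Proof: From l = s and s = j, l = j. Since j = r, l = r. Since v = d and l | v, l | d. l = r, so r | d. r | t, so r | t + d. Since t + d > 0, r ≤ t + d. Then r * h ≤ (t + d) * h. Then r * h * w ≤ (t + d) * h * w. Then r * h * w * k ≤ (t + d) * h * w * k.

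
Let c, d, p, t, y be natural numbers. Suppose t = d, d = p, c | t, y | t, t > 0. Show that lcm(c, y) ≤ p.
Since t = d and d = p, t = p. c | t and y | t, therefore lcm(c, y) | t. Since t > 0, lcm(c, y) ≤ t. Since t = p, lcm(c, y) ≤ p.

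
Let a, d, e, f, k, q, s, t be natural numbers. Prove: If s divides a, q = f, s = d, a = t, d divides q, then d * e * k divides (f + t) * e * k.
q = f and d divides q, thus d divides f. Because a = t and s divides a, s divides t. From s = d, d divides t. Since d divides f, d divides f + t. Then d * e divides (f + t) * e. Then d * e * k divides (f + t) * e * k.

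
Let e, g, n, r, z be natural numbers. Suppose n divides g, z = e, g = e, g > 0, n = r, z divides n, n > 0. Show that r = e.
Since z divides n and n > 0, z ≤ n. z = e, so e ≤ n. n divides g and g > 0, thus n ≤ g. g = e, so n ≤ e. e ≤ n, so e = n. n = r, so e = r. Then r = e.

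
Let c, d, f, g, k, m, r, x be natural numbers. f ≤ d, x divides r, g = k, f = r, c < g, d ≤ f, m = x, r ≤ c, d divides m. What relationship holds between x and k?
x < k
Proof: d ≤ f and f ≤ d, therefore d = f. Since f = r, d = r. m = x and d divides m, so d divides x. Since d = r, r divides x. Since x divides r, r = x. r ≤ c and c < g, thus r < g. Since g = k, r < k. r = x, so x < k.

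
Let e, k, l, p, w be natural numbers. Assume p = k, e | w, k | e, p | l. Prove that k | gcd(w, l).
k | e and e | w, so k | w. p = k and p | l, so k | l. Since k | w, k | gcd(w, l).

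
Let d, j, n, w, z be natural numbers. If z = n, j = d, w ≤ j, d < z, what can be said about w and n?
w < n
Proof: j = d and w ≤ j, so w ≤ d. z = n and d < z, thus d < n. Since w ≤ d, w < n.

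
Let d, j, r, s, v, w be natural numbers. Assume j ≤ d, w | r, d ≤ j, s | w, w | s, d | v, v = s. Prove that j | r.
d ≤ j and j ≤ d, therefore d = j. v = s and d | v, so d | s. Since d = j, j | s. Because w | s and s | w, w = s. w | r, so s | r. j | s, so j | r.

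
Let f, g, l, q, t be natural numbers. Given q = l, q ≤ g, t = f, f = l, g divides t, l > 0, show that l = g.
q = l and q ≤ g, hence l ≤ g. Because t = f and f = l, t = l. Since g divides t, g divides l. Since l > 0, g ≤ l. Since l ≤ g, l = g.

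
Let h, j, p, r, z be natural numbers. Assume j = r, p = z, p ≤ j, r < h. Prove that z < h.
Since j = r and p ≤ j, p ≤ r. r < h, so p < h. From p = z, z < h.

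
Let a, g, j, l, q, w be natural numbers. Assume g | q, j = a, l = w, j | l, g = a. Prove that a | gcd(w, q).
j = a and j | l, hence a | l. l = w, so a | w. g = a and g | q, therefore a | q. Since a | w, a | gcd(w, q).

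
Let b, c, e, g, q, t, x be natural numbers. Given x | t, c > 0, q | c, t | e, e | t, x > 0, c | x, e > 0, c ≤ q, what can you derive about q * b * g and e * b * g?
q * b * g ≤ e * b * g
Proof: q | c and c > 0, hence q ≤ c. c ≤ q, so c = q. c | x and x > 0, thus c ≤ x. c = q, so q ≤ x. t | e and e | t, so t = e. From x | t, x | e. Since e > 0, x ≤ e. Since q ≤ x, q ≤ e. Then q * b ≤ e * b. Then q * b * g ≤ e * b * g.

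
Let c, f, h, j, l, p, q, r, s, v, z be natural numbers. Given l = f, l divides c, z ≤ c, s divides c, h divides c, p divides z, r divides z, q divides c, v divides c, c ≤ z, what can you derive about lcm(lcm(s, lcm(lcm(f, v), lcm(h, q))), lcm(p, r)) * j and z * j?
lcm(lcm(s, lcm(lcm(f, v), lcm(h, q))), lcm(p, r)) * j divides z * j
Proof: c ≤ z and z ≤ c, hence c = z. l = f and l divides c, hence f divides c. Since v divides c, lcm(f, v) divides c. h divides c and q divides c, hence lcm(h, q) divides c. Since lcm(f, v) divides c, lcm(lcm(f, v), lcm(h, q)) divides c. Since s divides c, lcm(s, lcm(lcm(f, v), lcm(h, q))) divides c. c = z, so lcm(s, lcm(lcm(f, v), lcm(h, q))) divides z. Since p divides z and r divides z, lcm(p, r) divides z. lcm(s, lcm(lcm(f, v), lcm(h, q))) divides z, so lcm(lcm(s, lcm(lcm(f, v), lcm(h, q))), lcm(p, r)) divides z. Then lcm(lcm(s, lcm(lcm(f, v), lcm(h, q))), lcm(p, r)) * j divides z * j.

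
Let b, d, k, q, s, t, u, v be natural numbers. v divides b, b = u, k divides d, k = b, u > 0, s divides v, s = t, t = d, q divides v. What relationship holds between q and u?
q ≤ u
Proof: From k = b and k divides d, b divides d. Because s = t and t = d, s = d. Since s divides v, d divides v. Since b divides d, b divides v. Since v divides b, v = b. Since b = u, v = u. q divides v, so q divides u. Since u > 0, q ≤ u.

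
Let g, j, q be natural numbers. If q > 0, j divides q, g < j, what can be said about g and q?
g < q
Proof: j divides q and q > 0, hence j ≤ q. g < j, so g < q.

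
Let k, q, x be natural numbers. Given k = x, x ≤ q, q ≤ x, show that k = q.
From x ≤ q and q ≤ x, x = q. k = x, so k = q.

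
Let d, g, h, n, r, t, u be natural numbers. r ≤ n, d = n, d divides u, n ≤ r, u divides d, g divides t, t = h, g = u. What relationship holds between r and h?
r divides h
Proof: From n ≤ r and r ≤ n, n = r. From u divides d and d divides u, u = d. Because g = u, g = d. From t = h and g divides t, g divides h. Since g = d, d divides h. d = n, so n divides h. From n = r, r divides h.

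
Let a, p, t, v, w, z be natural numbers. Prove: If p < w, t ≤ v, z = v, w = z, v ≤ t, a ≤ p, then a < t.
w = z and z = v, so w = v. Since v ≤ t and t ≤ v, v = t. Since w = v, w = t. Because p < w, p < t. Because a ≤ p, a < t.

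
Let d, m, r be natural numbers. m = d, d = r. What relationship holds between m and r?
m = r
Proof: Because m = d and d = r, by transitivity, m = r.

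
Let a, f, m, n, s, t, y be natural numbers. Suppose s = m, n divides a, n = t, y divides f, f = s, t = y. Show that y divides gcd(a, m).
n = t and t = y, hence n = y. Since n divides a, y divides a. From f = s and y divides f, y divides s. s = m, so y divides m. From y divides a, y divides gcd(a, m).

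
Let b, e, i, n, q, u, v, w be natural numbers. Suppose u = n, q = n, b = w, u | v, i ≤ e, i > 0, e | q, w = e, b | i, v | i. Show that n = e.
b = w and b | i, so w | i. i > 0, so w ≤ i. Since w = e, e ≤ i. Since i ≤ e, i = e. u = n and u | v, so n | v. Since v | i, n | i. i = e, so n | e. q = n and e | q, thus e | n. Since n | e, n = e.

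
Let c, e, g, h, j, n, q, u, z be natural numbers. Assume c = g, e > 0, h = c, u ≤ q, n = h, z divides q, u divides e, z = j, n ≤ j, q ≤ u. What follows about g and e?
g ≤ e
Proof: From n = h and h = c, n = c. From c = g, n = g. Since q ≤ u and u ≤ q, q = u. Because z = j and z divides q, j divides q. q = u, so j divides u. Since u divides e, j divides e. e > 0, so j ≤ e. n ≤ j, so n ≤ e. Since n = g, g ≤ e.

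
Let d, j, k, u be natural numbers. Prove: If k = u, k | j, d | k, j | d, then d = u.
Since k | j and j | d, k | d. d | k, so d = k. k = u, so d = u.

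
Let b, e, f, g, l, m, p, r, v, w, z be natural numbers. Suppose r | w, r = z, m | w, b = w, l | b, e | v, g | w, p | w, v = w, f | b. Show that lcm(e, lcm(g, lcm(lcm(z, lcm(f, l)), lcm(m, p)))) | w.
Since v = w and e | v, e | w. Since r = z and r | w, z | w. Since f | b and l | b, lcm(f, l) | b. b = w, so lcm(f, l) | w. From z | w, lcm(z, lcm(f, l)) | w. From m | w and p | w, lcm(m, p) | w. lcm(z, lcm(f, l)) | w, so lcm(lcm(z, lcm(f, l)), lcm(m, p)) | w. Since g | w, lcm(g, lcm(lcm(z, lcm(f, l)), lcm(m, p))) | w. Because e | w, lcm(e, lcm(g, lcm(lcm(z, lcm(f, l)), lcm(m, p)))) | w.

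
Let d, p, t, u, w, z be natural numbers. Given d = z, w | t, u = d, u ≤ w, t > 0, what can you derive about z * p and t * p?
z * p ≤ t * p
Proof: u = d and d = z, hence u = z. w | t and t > 0, so w ≤ t. u ≤ w, so u ≤ t. u = z, so z ≤ t. Then z * p ≤ t * p.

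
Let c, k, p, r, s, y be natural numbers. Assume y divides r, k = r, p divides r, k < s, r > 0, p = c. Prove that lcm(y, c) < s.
Because p = c and p divides r, c divides r. Because y divides r, lcm(y, c) divides r. Since r > 0, lcm(y, c) ≤ r. Because k = r and k < s, r < s. Since lcm(y, c) ≤ r, lcm(y, c) < s.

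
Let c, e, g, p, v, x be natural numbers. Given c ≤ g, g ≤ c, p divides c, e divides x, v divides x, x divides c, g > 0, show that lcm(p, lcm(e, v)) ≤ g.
c ≤ g and g ≤ c, thus c = g. Because e divides x and v divides x, lcm(e, v) divides x. Since x divides c, lcm(e, v) divides c. Since p divides c, lcm(p, lcm(e, v)) divides c. c = g, so lcm(p, lcm(e, v)) divides g. Since g > 0, lcm(p, lcm(e, v)) ≤ g.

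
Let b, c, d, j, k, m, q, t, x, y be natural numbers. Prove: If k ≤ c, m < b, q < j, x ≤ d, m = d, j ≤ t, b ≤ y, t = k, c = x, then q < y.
t = k and j ≤ t, therefore j ≤ k. q < j, so q < k. c = x and k ≤ c, thus k ≤ x. m = d and m < b, thus d < b. Since x ≤ d, x < b. k ≤ x, so k < b. b ≤ y, so k < y. q < k, so q < y.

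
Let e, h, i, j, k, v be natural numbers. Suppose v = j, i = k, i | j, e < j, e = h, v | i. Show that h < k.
v = j and v | i, therefore j | i. Since i | j, j = i. i = k, so j = k. e = h and e < j, so h < j. j = k, so h < k.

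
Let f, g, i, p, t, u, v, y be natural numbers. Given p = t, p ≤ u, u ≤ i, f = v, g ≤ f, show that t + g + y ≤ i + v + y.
p = t and p ≤ u, thus t ≤ u. u ≤ i, so t ≤ i. Since f = v and g ≤ f, g ≤ v. Then g + y ≤ v + y. t ≤ i, so t + g + y ≤ i + v + y.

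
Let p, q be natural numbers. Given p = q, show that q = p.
Because p = q, by symmetry, q = p.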